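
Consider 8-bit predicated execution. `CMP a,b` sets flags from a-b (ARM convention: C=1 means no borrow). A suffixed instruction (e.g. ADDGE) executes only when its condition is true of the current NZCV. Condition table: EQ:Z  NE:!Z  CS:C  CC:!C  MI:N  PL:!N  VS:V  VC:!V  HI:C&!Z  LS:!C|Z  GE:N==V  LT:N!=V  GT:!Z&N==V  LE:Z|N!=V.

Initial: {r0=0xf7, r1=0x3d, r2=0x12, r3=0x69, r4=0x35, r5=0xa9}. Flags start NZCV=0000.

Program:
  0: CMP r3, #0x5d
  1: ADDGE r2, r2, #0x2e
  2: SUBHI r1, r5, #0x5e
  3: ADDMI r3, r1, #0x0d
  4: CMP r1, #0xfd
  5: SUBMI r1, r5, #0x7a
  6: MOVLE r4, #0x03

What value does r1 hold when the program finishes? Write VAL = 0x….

0: ✓ CMP  NZCV=0010
1: ✓ ADDGE  r2←0x40
2: ✓ SUBHI  r1←0x4b
3: · ADDMI
4: ✓ CMP  NZCV=0000
5: · SUBMI
6: · MOVLE

VAL = 0x4b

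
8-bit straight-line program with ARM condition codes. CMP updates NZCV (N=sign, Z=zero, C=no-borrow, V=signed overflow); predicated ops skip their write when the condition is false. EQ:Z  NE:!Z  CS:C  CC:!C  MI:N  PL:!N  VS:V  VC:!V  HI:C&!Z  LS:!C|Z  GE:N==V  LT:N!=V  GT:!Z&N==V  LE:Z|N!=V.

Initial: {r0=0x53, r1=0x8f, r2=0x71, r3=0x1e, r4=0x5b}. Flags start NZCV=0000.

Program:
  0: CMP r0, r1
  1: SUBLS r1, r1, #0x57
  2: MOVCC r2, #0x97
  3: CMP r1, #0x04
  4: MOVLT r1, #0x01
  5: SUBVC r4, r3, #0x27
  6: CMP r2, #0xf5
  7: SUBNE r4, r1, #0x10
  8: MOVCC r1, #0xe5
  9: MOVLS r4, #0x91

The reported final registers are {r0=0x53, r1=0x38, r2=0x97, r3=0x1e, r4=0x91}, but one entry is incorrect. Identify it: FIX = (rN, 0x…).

FIX = (r1, 0xe5)

0: ✓ CMP  NZCV=1001
1: ✓ SUBLS  r1←0x38
2: ✓ MOVCC  r2←0x97
3: ✓ CMP  NZCV=0010
4: · MOVLT
5: ✓ SUBVC  r4←0xf7
6: ✓ CMP  NZCV=1000
7: ✓ SUBNE  r4←0x28
8: ✓ MOVCC  r1←0xe5
9: ✓ MOVLS  r4←0x91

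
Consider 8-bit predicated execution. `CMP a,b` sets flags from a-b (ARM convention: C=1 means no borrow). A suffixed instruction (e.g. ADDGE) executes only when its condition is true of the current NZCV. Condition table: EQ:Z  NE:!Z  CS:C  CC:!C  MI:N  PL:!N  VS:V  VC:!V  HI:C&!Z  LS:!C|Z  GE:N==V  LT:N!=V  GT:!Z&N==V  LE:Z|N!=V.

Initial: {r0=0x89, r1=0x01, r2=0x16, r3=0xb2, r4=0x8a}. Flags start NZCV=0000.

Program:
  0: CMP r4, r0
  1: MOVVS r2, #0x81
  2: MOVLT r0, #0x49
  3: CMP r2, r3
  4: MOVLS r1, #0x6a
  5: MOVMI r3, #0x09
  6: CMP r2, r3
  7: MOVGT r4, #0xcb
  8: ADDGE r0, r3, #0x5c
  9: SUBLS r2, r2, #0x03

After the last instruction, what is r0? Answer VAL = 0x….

0: ✓ CMP  NZCV=0010
1: · MOVVS
2: · MOVLT
3: ✓ CMP  NZCV=0000
4: ✓ MOVLS  r1←0x6a
5: · MOVMI
6: ✓ CMP  NZCV=0000
7: ✓ MOVGT  r4←0xcb
8: ✓ ADDGE  r0←0x0e
9: ✓ SUBLS  r2←0x13

VAL = 0x0e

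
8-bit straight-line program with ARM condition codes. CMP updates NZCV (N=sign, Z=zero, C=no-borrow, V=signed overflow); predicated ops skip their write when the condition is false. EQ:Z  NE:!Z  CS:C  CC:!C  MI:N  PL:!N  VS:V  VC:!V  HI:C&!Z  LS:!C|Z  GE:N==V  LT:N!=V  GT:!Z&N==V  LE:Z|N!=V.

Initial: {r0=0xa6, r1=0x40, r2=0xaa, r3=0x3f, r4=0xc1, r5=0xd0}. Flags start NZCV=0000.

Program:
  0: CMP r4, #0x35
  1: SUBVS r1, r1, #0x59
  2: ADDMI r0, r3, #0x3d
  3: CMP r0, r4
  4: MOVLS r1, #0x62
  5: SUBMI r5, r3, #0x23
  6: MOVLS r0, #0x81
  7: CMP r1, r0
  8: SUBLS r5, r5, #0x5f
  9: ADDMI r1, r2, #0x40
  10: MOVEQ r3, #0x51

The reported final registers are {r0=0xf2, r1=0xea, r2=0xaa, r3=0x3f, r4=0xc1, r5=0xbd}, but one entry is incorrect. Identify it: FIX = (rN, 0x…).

0: ✓ CMP  NZCV=1010
1: · SUBVS
2: ✓ ADDMI  r0←0x7c
3: ✓ CMP  NZCV=1001
4: ✓ MOVLS  r1←0x62
5: ✓ SUBMI  r5←0x1c
6: ✓ MOVLS  r0←0x81
7: ✓ CMP  NZCV=1001
8: ✓ SUBLS  r5←0xbd
9: ✓ ADDMI  r1←0xea
10: · MOVEQ

FIX = (r0, 0x81)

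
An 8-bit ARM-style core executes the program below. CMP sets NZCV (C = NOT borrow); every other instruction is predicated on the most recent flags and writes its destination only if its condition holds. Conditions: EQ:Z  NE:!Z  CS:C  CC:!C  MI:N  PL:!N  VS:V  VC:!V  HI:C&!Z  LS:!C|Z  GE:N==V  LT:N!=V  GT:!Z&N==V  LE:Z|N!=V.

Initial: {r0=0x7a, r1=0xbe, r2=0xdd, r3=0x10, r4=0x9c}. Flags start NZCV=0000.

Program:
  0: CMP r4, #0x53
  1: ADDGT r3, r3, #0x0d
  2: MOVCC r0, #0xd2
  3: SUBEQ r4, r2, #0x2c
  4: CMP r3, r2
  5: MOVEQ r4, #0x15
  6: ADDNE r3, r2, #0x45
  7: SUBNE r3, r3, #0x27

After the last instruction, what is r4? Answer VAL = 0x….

VAL = 0x9c

[0] flags=0011 → (cmp)
[1] flags=0011 GT?F → skip
[2] flags=0011 CC?F → skip
[3] flags=0011 EQ?F → skip
[4] flags=0000 → (cmp)
[5] flags=0000 EQ?F → skip
[6] flags=0000 NE?T → r3=0x22
[7] flags=0000 NE?T → r3=0xfb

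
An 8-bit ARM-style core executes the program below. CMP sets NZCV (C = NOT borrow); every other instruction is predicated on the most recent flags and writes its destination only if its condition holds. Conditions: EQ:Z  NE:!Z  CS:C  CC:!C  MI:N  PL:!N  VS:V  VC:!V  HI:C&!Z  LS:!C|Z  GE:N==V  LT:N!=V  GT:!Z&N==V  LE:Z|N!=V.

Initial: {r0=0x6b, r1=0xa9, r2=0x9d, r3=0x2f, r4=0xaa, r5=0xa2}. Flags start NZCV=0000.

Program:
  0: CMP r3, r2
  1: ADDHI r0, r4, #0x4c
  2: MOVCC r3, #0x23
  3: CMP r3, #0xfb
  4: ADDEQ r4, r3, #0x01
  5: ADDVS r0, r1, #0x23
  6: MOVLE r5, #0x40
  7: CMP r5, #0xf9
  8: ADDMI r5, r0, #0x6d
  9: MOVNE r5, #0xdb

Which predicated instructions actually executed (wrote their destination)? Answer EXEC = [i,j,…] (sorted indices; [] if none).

0: ✓ CMP  NZCV=1001
1: · ADDHI
2: ✓ MOVCC  r3←0x23
3: ✓ CMP  NZCV=0000
4: · ADDEQ
5: · ADDVS
6: · MOVLE
7: ✓ CMP  NZCV=1000
8: ✓ ADDMI  r5←0xd8
9: ✓ MOVNE  r5←0xdb

EXEC = [2,8,9]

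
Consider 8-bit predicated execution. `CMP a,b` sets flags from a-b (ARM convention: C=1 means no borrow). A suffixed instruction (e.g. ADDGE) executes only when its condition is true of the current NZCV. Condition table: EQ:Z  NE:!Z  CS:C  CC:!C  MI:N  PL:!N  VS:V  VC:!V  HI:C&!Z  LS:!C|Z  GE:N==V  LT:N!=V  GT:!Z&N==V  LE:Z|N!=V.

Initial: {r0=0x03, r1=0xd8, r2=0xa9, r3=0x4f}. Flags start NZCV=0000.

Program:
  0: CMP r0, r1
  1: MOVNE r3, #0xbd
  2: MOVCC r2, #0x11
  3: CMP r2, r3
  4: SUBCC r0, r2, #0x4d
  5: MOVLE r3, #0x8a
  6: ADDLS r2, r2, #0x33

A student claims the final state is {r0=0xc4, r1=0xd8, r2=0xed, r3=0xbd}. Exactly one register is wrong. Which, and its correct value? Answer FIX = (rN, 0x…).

[0] flags=0000 → (cmp)
[1] flags=0000 NE?T → r3=0xbd
[2] flags=0000 CC?T → r2=0x11
[3] flags=0000 → (cmp)
[4] flags=0000 CC?T → r0=0xc4
[5] flags=0000 LE?F → skip
[6] flags=0000 LS?T → r2=0x44

FIX = (r2, 0x44)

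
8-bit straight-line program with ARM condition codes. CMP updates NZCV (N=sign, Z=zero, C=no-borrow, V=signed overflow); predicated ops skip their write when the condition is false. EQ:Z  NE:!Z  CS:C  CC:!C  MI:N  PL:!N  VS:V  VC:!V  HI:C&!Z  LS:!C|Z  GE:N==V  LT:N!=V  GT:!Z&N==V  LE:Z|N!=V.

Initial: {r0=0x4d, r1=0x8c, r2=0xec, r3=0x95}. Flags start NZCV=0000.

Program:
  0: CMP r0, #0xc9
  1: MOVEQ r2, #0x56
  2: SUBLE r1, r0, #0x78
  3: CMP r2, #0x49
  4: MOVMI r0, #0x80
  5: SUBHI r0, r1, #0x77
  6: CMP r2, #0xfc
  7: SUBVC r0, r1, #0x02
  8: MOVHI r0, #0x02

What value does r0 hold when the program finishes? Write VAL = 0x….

VAL = 0x8a

[0] flags=1001 → (cmp)
[1] flags=1001 EQ?F → skip
[2] flags=1001 LE?F → skip
[3] flags=1010 → (cmp)
[4] flags=1010 MI?T → r0=0x80
[5] flags=1010 HI?T → r0=0x15
[6] flags=1000 → (cmp)
[7] flags=1000 VC?T → r0=0x8a
[8] flags=1000 HI?F → skip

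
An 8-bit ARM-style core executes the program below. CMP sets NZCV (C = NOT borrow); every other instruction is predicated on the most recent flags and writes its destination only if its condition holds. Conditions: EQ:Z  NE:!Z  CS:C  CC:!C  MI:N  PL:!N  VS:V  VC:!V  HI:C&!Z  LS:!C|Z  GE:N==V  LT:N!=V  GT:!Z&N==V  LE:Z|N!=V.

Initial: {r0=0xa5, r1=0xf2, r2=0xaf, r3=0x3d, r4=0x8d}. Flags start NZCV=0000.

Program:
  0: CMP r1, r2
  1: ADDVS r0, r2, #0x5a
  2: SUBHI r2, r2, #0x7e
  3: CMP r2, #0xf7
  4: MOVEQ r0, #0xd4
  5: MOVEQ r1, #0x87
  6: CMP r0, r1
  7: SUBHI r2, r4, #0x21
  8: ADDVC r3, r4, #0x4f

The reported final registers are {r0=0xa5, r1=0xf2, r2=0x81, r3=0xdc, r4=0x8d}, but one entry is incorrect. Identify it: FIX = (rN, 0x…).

0: ✓ CMP  NZCV=0010
1: · ADDVS
2: ✓ SUBHI  r2←0x31
3: ✓ CMP  NZCV=0000
4: · MOVEQ
5: · MOVEQ
6: ✓ CMP  NZCV=1000
7: · SUBHI
8: ✓ ADDVC  r3←0xdc

FIX = (r2, 0x31)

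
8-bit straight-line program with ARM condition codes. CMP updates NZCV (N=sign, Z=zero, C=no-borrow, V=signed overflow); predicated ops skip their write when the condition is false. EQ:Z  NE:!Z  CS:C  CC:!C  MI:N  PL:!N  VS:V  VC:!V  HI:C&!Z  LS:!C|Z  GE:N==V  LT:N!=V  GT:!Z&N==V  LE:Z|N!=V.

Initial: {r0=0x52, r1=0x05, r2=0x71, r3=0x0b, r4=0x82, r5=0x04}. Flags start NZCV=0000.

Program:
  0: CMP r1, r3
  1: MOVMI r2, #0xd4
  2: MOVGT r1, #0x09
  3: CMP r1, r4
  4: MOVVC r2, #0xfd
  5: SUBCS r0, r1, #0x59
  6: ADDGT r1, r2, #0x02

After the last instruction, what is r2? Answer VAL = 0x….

0: ✓ CMP  NZCV=1000
1: ✓ MOVMI  r2←0xd4
2: · MOVGT
3: ✓ CMP  NZCV=1001
4: · MOVVC
5: · SUBCS
6: ✓ ADDGT  r1←0xd6

VAL = 0xd4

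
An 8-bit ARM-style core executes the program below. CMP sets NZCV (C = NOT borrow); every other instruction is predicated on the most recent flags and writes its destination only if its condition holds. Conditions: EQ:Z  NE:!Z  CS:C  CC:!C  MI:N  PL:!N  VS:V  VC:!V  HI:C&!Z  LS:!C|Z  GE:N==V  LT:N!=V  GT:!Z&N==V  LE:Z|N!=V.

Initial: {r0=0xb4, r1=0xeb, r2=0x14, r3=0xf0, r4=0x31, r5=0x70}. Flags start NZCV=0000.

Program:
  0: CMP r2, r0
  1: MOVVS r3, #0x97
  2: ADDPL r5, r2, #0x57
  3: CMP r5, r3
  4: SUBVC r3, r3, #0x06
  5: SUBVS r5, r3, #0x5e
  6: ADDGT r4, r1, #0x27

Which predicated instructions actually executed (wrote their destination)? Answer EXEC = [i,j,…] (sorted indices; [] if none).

EXEC = [2,4,6]

[0] flags=0000 → (cmp)
[1] flags=0000 VS?F → skip
[2] flags=0000 PL?T → r5=0x6b
[3] flags=0000 → (cmp)
[4] flags=0000 VC?T → r3=0xea
[5] flags=0000 VS?F → skip
[6] flags=0000 GT?T → r4=0x12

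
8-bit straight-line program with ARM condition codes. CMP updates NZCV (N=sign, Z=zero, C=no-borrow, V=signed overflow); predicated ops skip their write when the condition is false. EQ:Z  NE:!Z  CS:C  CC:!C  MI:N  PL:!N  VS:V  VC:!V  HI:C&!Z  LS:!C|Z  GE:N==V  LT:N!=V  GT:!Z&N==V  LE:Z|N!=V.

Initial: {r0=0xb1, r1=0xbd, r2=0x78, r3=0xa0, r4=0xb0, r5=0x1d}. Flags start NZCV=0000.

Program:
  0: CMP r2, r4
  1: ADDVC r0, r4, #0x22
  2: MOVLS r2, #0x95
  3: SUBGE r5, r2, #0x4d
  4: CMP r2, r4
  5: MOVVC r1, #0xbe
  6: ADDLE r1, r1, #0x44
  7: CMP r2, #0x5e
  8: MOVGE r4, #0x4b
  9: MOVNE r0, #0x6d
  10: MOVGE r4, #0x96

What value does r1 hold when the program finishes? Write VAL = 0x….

[0] flags=1001 → (cmp)
[1] flags=1001 VC?F → skip
[2] flags=1001 LS?T → r2=0x95
[3] flags=1001 GE?T → r5=0x48
[4] flags=1000 → (cmp)
[5] flags=1000 VC?T → r1=0xbe
[6] flags=1000 LE?T → r1=0x02
[7] flags=0011 → (cmp)
[8] flags=0011 GE?F → skip
[9] flags=0011 NE?T → r0=0x6d
[10] flags=0011 GE?F → skip

VAL = 0x02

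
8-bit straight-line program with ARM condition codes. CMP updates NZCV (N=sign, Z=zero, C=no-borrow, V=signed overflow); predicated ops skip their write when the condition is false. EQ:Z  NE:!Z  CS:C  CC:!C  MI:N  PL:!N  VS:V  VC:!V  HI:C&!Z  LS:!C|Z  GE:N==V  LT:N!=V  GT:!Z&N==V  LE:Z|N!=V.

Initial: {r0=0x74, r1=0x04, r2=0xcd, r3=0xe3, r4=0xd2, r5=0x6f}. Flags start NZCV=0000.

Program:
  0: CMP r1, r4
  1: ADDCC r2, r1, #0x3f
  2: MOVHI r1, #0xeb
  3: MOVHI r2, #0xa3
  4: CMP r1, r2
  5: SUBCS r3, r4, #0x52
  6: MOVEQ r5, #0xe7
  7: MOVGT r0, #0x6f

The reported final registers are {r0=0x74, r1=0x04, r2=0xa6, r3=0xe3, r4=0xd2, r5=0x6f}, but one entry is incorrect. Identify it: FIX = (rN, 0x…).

[0] flags=0000 → (cmp)
[1] flags=0000 CC?T → r2=0x43
[2] flags=0000 HI?F → skip
[3] flags=0000 HI?F → skip
[4] flags=1000 → (cmp)
[5] flags=1000 CS?F → skip
[6] flags=1000 EQ?F → skip
[7] flags=1000 GT?F → skip

FIX = (r2, 0x43)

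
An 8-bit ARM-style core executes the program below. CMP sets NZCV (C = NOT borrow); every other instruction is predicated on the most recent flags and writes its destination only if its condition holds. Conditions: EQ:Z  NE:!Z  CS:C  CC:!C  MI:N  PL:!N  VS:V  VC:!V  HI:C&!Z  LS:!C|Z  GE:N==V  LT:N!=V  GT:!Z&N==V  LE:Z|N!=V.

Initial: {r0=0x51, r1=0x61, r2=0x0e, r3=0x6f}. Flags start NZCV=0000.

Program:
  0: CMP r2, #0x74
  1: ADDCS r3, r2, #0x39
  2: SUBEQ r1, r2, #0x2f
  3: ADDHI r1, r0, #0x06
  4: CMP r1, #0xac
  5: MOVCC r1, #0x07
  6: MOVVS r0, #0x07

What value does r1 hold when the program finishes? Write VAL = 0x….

[0] flags=1000 → (cmp)
[1] flags=1000 CS?F → skip
[2] flags=1000 EQ?F → skip
[3] flags=1000 HI?F → skip
[4] flags=1001 → (cmp)
[5] flags=1001 CC?T → r1=0x07
[6] flags=1001 VS?T → r0=0x07

VAL = 0x07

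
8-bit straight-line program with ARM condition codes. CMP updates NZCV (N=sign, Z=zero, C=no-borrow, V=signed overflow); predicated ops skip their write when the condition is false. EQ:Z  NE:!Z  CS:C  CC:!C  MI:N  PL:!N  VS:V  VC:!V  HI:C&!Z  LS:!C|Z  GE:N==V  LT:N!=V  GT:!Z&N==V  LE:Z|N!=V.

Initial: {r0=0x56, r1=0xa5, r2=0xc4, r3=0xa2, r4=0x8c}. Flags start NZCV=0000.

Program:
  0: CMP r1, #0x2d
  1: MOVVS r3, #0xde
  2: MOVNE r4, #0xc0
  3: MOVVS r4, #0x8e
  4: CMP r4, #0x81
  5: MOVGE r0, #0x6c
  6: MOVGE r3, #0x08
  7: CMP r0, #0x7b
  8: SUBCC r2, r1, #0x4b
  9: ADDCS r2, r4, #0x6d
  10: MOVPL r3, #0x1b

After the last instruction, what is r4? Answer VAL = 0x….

0: ✓ CMP  NZCV=0011
1: ✓ MOVVS  r3←0xde
2: ✓ MOVNE  r4←0xc0
3: ✓ MOVVS  r4←0x8e
4: ✓ CMP  NZCV=0010
5: ✓ MOVGE  r0←0x6c
6: ✓ MOVGE  r3←0x08
7: ✓ CMP  NZCV=1000
8: ✓ SUBCC  r2←0x5a
9: · ADDCS
10: · MOVPL

VAL = 0x8e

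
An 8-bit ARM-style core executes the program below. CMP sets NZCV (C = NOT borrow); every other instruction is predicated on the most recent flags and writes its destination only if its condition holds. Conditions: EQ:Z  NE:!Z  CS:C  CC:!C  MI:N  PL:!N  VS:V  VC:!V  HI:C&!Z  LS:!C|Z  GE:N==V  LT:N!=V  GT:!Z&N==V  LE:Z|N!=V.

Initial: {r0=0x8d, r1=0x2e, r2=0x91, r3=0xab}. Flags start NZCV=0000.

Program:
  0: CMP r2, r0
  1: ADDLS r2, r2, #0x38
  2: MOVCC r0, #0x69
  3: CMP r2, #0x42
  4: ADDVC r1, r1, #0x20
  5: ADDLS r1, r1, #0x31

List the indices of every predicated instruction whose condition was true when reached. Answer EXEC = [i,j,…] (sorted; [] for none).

EXEC = []

[0] flags=0010 → (cmp)
[1] flags=0010 LS?F → skip
[2] flags=0010 CC?F → skip
[3] flags=0011 → (cmp)
[4] flags=0011 VC?F → skip
[5] flags=0011 LS?F → skip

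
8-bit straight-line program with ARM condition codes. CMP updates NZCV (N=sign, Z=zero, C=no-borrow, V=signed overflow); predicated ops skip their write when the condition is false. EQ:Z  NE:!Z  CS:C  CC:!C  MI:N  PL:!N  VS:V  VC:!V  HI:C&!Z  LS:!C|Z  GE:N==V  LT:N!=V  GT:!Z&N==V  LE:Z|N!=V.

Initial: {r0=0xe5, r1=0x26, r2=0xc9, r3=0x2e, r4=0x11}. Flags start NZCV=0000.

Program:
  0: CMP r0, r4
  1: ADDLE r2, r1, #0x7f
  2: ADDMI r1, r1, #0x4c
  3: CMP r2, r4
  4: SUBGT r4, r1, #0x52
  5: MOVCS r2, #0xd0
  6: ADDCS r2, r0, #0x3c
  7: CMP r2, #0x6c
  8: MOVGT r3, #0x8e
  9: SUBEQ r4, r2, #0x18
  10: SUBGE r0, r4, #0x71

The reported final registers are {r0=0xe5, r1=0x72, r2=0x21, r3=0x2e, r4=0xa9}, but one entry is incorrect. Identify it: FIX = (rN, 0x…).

0: ✓ CMP  NZCV=1010
1: ✓ ADDLE  r2←0xa5
2: ✓ ADDMI  r1←0x72
3: ✓ CMP  NZCV=1010
4: · SUBGT
5: ✓ MOVCS  r2←0xd0
6: ✓ ADDCS  r2←0x21
7: ✓ CMP  NZCV=1000
8: · MOVGT
9: · SUBEQ
10: · SUBGE

FIX = (r4, 0x11)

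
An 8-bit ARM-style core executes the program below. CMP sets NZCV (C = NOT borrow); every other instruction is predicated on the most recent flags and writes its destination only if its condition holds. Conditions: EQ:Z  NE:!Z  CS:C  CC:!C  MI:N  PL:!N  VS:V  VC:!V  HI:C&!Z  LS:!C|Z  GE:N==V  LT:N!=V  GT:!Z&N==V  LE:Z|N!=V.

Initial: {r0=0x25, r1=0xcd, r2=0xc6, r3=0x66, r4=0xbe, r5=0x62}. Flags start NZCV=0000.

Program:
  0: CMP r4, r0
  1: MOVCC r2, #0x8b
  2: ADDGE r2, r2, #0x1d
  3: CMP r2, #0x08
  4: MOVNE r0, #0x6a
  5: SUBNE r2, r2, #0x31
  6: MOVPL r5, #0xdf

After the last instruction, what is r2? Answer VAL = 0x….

VAL = 0x95

0: ✓ CMP  NZCV=1010
1: · MOVCC
2: · ADDGE
3: ✓ CMP  NZCV=1010
4: ✓ MOVNE  r0←0x6a
5: ✓ SUBNE  r2←0x95
6: · MOVPL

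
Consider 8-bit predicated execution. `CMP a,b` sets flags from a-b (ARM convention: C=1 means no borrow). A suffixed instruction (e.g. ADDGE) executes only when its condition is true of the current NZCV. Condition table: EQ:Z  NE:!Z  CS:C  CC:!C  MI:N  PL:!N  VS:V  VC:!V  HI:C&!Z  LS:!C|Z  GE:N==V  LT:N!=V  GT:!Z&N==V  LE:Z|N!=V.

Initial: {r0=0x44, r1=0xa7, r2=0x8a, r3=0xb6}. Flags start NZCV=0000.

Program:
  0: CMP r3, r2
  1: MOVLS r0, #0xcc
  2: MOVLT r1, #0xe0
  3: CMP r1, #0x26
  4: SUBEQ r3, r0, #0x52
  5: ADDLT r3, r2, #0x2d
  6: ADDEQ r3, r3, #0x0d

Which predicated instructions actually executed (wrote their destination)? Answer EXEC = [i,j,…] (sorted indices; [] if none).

EXEC = [5]

[0] flags=0010 → (cmp)
[1] flags=0010 LS?F → skip
[2] flags=0010 LT?F → skip
[3] flags=1010 → (cmp)
[4] flags=1010 EQ?F → skip
[5] flags=1010 LT?T → r3=0xb7
[6] flags=1010 EQ?F → skip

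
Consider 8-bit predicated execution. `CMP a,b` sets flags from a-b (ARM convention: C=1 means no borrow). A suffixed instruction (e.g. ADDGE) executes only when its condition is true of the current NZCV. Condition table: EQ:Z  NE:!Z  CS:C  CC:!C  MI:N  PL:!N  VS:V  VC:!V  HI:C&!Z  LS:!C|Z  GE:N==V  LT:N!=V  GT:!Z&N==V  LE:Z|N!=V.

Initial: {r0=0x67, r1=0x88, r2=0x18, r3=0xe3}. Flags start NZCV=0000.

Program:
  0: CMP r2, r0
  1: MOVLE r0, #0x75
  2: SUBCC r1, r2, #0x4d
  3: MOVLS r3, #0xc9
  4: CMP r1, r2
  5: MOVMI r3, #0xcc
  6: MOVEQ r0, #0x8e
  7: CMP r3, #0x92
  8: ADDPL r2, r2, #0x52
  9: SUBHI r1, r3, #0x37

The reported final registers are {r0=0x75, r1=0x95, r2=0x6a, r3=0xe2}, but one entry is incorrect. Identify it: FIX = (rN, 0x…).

[0] flags=1000 → (cmp)
[1] flags=1000 LE?T → r0=0x75
[2] flags=1000 CC?T → r1=0xcb
[3] flags=1000 LS?T → r3=0xc9
[4] flags=1010 → (cmp)
[5] flags=1010 MI?T → r3=0xcc
[6] flags=1010 EQ?F → skip
[7] flags=0010 → (cmp)
[8] flags=0010 PL?T → r2=0x6a
[9] flags=0010 HI?T → r1=0x95

FIX = (r3, 0xcc)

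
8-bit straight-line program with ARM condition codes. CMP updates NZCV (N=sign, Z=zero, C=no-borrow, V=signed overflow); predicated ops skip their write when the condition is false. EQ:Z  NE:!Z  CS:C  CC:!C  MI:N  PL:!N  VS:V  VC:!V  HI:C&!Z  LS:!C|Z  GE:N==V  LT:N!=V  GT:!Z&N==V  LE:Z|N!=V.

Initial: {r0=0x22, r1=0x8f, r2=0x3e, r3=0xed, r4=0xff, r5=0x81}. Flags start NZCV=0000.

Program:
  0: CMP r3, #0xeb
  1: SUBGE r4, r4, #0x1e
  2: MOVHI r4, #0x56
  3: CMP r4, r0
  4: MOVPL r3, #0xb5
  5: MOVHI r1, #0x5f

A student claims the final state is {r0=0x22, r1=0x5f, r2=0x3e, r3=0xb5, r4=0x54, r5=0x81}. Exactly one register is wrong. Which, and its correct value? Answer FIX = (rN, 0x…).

FIX = (r4, 0x56)

0: ✓ CMP  NZCV=0010
1: ✓ SUBGE  r4←0xe1
2: ✓ MOVHI  r4←0x56
3: ✓ CMP  NZCV=0010
4: ✓ MOVPL  r3←0xb5
5: ✓ MOVHI  r1←0x5f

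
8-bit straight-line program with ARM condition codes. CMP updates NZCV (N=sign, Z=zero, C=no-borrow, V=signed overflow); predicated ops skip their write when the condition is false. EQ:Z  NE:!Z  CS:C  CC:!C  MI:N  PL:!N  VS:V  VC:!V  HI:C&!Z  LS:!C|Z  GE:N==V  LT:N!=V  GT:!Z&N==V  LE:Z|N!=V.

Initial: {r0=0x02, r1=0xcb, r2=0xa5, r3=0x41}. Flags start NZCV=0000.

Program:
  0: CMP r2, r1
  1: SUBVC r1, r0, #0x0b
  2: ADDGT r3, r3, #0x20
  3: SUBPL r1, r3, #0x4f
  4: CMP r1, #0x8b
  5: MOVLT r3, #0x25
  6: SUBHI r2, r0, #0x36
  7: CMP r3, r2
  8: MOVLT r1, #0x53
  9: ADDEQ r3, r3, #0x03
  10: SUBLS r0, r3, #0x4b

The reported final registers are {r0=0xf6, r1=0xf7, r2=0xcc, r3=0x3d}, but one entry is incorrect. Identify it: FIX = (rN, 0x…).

[0] flags=1000 → (cmp)
[1] flags=1000 VC?T → r1=0xf7
[2] flags=1000 GT?F → skip
[3] flags=1000 PL?F → skip
[4] flags=0010 → (cmp)
[5] flags=0010 LT?F → skip
[6] flags=0010 HI?T → r2=0xcc
[7] flags=0000 → (cmp)
[8] flags=0000 LT?F → skip
[9] flags=0000 EQ?F → skip
[10] flags=0000 LS?T → r0=0xf6

FIX = (r3, 0x41)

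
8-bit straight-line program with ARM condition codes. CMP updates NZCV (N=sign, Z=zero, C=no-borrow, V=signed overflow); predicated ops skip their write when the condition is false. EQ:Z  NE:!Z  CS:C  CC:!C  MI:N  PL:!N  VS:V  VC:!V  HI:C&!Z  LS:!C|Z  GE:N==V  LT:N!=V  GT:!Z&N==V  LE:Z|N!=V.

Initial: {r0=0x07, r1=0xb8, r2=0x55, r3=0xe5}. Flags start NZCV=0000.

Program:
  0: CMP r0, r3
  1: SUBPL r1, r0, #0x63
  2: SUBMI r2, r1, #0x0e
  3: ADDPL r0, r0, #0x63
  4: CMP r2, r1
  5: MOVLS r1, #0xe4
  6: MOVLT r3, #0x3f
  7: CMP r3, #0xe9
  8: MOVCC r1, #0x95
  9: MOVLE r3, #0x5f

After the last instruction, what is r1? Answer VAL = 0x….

VAL = 0x95

[0] flags=0000 → (cmp)
[1] flags=0000 PL?T → r1=0xa4
[2] flags=0000 MI?F → skip
[3] flags=0000 PL?T → r0=0x6a
[4] flags=1001 → (cmp)
[5] flags=1001 LS?T → r1=0xe4
[6] flags=1001 LT?F → skip
[7] flags=1000 → (cmp)
[8] flags=1000 CC?T → r1=0x95
[9] flags=1000 LE?T → r3=0x5f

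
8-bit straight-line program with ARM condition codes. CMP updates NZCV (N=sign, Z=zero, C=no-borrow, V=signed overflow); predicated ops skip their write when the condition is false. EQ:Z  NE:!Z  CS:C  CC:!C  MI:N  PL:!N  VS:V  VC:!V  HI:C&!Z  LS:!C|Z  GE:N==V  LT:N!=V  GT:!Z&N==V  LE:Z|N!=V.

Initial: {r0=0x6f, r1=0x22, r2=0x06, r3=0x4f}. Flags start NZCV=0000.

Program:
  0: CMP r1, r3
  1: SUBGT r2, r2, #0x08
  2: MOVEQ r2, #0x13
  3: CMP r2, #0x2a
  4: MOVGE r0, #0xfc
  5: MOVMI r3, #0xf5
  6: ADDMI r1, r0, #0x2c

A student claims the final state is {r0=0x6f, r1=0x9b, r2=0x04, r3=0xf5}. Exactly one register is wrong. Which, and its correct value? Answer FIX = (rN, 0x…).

[0] flags=1000 → (cmp)
[1] flags=1000 GT?F → skip
[2] flags=1000 EQ?F → skip
[3] flags=1000 → (cmp)
[4] flags=1000 GE?F → skip
[5] flags=1000 MI?T → r3=0xf5
[6] flags=1000 MI?T → r1=0x9b

FIX = (r2, 0x06)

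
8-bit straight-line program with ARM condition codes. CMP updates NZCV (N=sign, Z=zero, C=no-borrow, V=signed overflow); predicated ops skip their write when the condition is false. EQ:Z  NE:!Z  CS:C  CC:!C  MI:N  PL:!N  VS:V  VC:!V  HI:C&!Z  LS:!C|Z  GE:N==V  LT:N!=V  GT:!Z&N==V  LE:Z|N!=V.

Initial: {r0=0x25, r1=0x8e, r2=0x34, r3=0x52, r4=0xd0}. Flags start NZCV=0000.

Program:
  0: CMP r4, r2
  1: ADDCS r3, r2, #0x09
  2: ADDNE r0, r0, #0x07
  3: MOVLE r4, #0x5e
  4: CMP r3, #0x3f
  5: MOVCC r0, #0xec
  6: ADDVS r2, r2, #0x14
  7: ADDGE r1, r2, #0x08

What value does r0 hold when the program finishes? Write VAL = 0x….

0: ✓ CMP  NZCV=1010
1: ✓ ADDCS  r3←0x3d
2: ✓ ADDNE  r0←0x2c
3: ✓ MOVLE  r4←0x5e
4: ✓ CMP  NZCV=1000
5: ✓ MOVCC  r0←0xec
6: · ADDVS
7: · ADDGE

VAL = 0xec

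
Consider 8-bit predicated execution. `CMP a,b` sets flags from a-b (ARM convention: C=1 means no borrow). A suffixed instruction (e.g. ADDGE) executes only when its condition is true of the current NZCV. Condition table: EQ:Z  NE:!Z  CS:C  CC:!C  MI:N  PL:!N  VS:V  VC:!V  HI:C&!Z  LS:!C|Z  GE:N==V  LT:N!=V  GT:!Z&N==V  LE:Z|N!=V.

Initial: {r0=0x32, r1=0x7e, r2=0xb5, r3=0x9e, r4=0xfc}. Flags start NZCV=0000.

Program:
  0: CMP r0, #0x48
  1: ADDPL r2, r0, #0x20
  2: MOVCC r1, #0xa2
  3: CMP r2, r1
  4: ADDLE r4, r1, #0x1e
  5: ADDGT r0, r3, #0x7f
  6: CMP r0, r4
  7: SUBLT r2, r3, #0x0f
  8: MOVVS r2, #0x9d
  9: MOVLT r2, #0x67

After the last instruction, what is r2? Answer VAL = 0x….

0: ✓ CMP  NZCV=1000
1: · ADDPL
2: ✓ MOVCC  r1←0xa2
3: ✓ CMP  NZCV=0010
4: · ADDLE
5: ✓ ADDGT  r0←0x1d
6: ✓ CMP  NZCV=0000
7: · SUBLT
8: · MOVVS
9: · MOVLT

VAL = 0xb5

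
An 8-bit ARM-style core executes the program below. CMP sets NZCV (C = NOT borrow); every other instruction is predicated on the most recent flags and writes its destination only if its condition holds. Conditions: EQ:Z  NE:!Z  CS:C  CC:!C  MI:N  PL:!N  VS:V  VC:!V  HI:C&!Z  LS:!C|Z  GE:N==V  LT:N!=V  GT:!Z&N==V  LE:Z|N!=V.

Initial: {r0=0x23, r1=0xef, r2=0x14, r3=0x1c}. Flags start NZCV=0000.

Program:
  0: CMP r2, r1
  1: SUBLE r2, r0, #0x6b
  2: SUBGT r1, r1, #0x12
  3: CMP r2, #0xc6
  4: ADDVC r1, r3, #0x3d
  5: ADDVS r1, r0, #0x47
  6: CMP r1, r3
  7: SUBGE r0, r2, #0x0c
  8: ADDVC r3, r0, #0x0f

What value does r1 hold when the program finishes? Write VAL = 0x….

VAL = 0x59

0: ✓ CMP  NZCV=0000
1: · SUBLE
2: ✓ SUBGT  r1←0xdd
3: ✓ CMP  NZCV=0000
4: ✓ ADDVC  r1←0x59
5: · ADDVS
6: ✓ CMP  NZCV=0010
7: ✓ SUBGE  r0←0x08
8: ✓ ADDVC  r3←0x17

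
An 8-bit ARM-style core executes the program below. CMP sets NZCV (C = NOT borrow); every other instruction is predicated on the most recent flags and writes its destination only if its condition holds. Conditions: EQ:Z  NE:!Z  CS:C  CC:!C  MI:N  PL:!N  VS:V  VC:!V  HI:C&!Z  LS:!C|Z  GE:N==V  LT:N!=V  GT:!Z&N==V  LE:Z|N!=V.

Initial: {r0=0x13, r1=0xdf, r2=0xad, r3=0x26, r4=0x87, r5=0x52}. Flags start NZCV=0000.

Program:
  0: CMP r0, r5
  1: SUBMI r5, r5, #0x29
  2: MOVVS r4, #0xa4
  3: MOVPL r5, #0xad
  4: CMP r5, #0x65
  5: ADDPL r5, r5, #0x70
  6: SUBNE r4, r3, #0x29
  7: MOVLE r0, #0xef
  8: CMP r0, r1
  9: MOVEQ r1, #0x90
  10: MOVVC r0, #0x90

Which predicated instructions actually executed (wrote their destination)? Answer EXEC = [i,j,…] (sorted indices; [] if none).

EXEC = [1,6,7,10]

[0] flags=1000 → (cmp)
[1] flags=1000 MI?T → r5=0x29
[2] flags=1000 VS?F → skip
[3] flags=1000 PL?F → skip
[4] flags=1000 → (cmp)
[5] flags=1000 PL?F → skip
[6] flags=1000 NE?T → r4=0xfd
[7] flags=1000 LE?T → r0=0xef
[8] flags=0010 → (cmp)
[9] flags=0010 EQ?F → skip
[10] flags=0010 VC?T → r0=0x90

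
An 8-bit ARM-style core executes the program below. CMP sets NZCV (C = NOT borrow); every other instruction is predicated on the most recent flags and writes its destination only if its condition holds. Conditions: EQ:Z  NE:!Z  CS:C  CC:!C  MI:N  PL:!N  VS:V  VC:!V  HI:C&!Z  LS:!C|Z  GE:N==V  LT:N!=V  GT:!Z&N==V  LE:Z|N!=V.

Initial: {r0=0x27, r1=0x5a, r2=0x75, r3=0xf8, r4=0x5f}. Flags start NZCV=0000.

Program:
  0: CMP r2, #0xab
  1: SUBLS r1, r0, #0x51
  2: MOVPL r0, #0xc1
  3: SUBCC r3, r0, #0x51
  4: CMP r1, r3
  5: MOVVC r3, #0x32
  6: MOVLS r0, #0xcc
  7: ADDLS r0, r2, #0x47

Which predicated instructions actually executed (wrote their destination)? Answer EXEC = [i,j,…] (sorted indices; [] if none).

[0] flags=1001 → (cmp)
[1] flags=1001 LS?T → r1=0xd6
[2] flags=1001 PL?F → skip
[3] flags=1001 CC?T → r3=0xd6
[4] flags=0110 → (cmp)
[5] flags=0110 VC?T → r3=0x32
[6] flags=0110 LS?T → r0=0xcc
[7] flags=0110 LS?T → r0=0xbc

EXEC = [1,3,5,6,7]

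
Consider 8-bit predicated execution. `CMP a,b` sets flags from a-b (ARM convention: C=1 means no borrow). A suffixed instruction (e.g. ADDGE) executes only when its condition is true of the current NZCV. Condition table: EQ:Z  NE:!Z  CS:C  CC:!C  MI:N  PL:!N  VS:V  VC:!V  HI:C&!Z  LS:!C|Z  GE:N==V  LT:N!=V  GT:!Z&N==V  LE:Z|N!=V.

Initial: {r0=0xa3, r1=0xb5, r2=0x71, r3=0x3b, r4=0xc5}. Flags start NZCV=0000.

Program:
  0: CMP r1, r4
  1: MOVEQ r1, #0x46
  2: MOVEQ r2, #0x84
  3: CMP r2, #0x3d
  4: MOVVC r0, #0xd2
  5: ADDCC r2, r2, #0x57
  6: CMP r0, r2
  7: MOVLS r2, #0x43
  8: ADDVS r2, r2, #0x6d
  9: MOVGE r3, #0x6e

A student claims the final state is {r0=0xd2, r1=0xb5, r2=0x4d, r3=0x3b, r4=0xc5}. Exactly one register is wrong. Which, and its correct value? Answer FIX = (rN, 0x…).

FIX = (r2, 0xde)

0: ✓ CMP  NZCV=1000
1: · MOVEQ
2: · MOVEQ
3: ✓ CMP  NZCV=0010
4: ✓ MOVVC  r0←0xd2
5: · ADDCC
6: ✓ CMP  NZCV=0011
7: · MOVLS
8: ✓ ADDVS  r2←0xde
9: · MOVGE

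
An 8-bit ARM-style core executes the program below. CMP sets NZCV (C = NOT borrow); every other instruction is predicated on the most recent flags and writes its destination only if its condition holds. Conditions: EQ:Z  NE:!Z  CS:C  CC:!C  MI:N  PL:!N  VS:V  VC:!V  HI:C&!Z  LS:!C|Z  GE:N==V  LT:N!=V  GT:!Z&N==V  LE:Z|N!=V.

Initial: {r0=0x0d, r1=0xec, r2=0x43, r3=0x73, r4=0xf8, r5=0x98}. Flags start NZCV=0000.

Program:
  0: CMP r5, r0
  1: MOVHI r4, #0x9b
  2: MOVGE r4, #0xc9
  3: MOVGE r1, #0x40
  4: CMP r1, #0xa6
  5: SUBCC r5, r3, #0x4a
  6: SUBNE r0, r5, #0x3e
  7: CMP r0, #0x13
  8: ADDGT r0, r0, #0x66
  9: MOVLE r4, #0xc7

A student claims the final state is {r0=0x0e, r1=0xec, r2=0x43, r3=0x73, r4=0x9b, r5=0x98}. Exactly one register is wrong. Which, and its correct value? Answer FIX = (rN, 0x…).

0: ✓ CMP  NZCV=1010
1: ✓ MOVHI  r4←0x9b
2: · MOVGE
3: · MOVGE
4: ✓ CMP  NZCV=0010
5: · SUBCC
6: ✓ SUBNE  r0←0x5a
7: ✓ CMP  NZCV=0010
8: ✓ ADDGT  r0←0xc0
9: · MOVLE

FIX = (r0, 0xc0)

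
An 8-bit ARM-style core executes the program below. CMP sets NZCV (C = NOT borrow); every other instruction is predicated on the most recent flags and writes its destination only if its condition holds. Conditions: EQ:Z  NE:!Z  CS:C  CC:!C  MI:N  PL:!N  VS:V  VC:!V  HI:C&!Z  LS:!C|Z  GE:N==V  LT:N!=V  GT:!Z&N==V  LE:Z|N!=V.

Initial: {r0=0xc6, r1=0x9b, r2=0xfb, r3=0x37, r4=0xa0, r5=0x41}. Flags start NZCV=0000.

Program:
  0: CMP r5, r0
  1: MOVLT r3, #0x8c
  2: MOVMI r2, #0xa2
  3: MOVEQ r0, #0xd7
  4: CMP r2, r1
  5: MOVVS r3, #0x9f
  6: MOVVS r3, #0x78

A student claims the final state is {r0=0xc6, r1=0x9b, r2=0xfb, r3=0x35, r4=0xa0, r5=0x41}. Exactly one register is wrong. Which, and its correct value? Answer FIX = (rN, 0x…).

FIX = (r3, 0x37)

[0] flags=0000 → (cmp)
[1] flags=0000 LT?F → skip
[2] flags=0000 MI?F → skip
[3] flags=0000 EQ?F → skip
[4] flags=0010 → (cmp)
[5] flags=0010 VS?F → skip
[6] flags=0010 VS?F → skip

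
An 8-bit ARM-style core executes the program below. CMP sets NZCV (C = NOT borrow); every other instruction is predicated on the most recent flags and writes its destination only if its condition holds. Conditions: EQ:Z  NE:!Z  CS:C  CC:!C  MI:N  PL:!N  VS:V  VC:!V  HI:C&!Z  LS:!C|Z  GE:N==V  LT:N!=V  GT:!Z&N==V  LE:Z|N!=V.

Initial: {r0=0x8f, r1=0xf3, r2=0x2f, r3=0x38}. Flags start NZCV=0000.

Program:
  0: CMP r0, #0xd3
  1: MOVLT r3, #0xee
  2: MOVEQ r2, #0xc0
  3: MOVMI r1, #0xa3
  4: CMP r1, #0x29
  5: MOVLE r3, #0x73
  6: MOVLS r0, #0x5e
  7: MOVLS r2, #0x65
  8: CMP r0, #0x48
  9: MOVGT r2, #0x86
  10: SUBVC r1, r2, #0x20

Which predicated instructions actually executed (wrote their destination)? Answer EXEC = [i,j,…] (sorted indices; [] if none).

EXEC = [1,3,5]

0: ✓ CMP  NZCV=1000
1: ✓ MOVLT  r3←0xee
2: · MOVEQ
3: ✓ MOVMI  r1←0xa3
4: ✓ CMP  NZCV=0011
5: ✓ MOVLE  r3←0x73
6: · MOVLS
7: · MOVLS
8: ✓ CMP  NZCV=0011
9: · MOVGT
10: · SUBVC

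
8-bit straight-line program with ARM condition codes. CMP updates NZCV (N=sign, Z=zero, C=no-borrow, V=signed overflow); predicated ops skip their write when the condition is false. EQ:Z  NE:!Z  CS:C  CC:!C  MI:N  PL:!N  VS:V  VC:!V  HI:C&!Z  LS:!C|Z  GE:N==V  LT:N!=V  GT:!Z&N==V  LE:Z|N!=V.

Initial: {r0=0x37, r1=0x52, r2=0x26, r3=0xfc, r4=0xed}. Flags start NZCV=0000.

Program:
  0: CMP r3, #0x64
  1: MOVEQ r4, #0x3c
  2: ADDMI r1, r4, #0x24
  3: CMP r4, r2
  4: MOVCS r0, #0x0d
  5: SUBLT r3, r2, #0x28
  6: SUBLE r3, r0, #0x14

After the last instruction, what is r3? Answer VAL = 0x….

[0] flags=1010 → (cmp)
[1] flags=1010 EQ?F → skip
[2] flags=1010 MI?T → r1=0x11
[3] flags=1010 → (cmp)
[4] flags=1010 CS?T → r0=0x0d
[5] flags=1010 LT?T → r3=0xfe
[6] flags=1010 LE?T → r3=0xf9

VAL = 0xf9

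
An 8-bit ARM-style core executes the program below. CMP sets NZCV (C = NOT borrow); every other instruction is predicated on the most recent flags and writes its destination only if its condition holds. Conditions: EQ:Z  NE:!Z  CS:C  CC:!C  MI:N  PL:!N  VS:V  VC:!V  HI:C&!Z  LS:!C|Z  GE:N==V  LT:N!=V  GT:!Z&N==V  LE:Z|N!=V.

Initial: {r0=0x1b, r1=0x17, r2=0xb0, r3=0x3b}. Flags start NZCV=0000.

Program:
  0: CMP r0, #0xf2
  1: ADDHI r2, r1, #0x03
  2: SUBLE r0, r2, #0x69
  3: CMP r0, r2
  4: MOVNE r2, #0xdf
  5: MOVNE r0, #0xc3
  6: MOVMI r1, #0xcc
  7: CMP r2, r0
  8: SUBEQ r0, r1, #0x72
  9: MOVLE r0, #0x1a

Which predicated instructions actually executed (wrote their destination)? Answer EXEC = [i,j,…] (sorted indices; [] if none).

EXEC = [4,5]

0: ✓ CMP  NZCV=0000
1: · ADDHI
2: · SUBLE
3: ✓ CMP  NZCV=0000
4: ✓ MOVNE  r2←0xdf
5: ✓ MOVNE  r0←0xc3
6: · MOVMI
7: ✓ CMP  NZCV=0010
8: · SUBEQ
9: · MOVLE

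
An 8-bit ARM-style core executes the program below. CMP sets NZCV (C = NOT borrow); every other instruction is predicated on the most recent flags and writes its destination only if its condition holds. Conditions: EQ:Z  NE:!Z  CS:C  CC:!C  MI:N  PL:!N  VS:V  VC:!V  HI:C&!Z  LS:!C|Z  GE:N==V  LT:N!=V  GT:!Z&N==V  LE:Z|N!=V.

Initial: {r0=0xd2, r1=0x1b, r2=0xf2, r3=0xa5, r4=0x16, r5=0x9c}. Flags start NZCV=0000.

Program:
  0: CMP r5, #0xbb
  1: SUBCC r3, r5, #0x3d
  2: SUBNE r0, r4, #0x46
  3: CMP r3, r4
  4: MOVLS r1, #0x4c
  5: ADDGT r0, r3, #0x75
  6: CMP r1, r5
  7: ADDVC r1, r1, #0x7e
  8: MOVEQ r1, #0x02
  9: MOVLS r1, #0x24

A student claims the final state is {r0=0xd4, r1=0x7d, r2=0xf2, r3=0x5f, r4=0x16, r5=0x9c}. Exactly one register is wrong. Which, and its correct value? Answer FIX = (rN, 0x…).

FIX = (r1, 0x24)

0: ✓ CMP  NZCV=1000
1: ✓ SUBCC  r3←0x5f
2: ✓ SUBNE  r0←0xd0
3: ✓ CMP  NZCV=0010
4: · MOVLS
5: ✓ ADDGT  r0←0xd4
6: ✓ CMP  NZCV=0000
7: ✓ ADDVC  r1←0x99
8: · MOVEQ
9: ✓ MOVLS  r1←0x24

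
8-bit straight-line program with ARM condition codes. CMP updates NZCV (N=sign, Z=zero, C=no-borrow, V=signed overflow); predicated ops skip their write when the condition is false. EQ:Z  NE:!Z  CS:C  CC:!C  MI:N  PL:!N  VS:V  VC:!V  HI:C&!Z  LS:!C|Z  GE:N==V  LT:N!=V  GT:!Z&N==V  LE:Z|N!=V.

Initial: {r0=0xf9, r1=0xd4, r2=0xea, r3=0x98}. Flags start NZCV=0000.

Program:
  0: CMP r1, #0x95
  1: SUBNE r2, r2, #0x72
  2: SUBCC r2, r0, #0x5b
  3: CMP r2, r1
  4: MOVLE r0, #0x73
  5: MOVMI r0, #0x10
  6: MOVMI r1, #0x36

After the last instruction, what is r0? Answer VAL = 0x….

VAL = 0x10

[0] flags=0010 → (cmp)
[1] flags=0010 NE?T → r2=0x78
[2] flags=0010 CC?F → skip
[3] flags=1001 → (cmp)
[4] flags=1001 LE?F → skip
[5] flags=1001 MI?T → r0=0x10
[6] flags=1001 MI?T → r1=0x36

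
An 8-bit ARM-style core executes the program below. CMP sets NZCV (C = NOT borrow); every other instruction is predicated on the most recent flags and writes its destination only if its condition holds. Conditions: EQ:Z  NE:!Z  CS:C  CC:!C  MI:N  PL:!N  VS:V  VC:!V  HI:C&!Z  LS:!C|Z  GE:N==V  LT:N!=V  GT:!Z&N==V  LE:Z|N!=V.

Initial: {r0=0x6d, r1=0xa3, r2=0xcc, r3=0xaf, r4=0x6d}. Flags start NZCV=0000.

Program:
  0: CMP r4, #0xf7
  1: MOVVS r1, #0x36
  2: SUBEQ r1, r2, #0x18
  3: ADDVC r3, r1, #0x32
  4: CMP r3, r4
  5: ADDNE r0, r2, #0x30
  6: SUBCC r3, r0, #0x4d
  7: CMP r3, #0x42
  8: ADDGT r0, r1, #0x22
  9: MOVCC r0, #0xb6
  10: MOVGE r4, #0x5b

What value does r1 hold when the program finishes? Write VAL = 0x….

VAL = 0xa3

0: ✓ CMP  NZCV=0000
1: · MOVVS
2: · SUBEQ
3: ✓ ADDVC  r3←0xd5
4: ✓ CMP  NZCV=0011
5: ✓ ADDNE  r0←0xfc
6: · SUBCC
7: ✓ CMP  NZCV=1010
8: · ADDGT
9: · MOVCC
10: · MOVGE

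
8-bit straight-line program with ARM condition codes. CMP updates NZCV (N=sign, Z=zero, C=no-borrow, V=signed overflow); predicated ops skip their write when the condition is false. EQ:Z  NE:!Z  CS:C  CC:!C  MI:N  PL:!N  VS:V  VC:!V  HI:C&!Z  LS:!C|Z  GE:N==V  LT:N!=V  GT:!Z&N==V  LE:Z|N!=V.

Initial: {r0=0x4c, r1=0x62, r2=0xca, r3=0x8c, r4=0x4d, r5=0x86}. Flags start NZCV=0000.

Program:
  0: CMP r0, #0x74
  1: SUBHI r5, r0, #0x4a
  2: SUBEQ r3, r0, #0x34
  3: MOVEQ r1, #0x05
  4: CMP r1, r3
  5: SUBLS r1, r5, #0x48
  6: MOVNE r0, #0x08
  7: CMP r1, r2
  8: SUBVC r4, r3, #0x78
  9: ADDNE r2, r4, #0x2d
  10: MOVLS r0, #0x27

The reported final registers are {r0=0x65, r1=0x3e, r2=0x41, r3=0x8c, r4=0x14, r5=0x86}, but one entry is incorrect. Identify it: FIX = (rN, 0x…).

FIX = (r0, 0x27)

0: ✓ CMP  NZCV=1000
1: · SUBHI
2: · SUBEQ
3: · MOVEQ
4: ✓ CMP  NZCV=1001
5: ✓ SUBLS  r1←0x3e
6: ✓ MOVNE  r0←0x08
7: ✓ CMP  NZCV=0000
8: ✓ SUBVC  r4←0x14
9: ✓ ADDNE  r2←0x41
10: ✓ MOVLS  r0←0x27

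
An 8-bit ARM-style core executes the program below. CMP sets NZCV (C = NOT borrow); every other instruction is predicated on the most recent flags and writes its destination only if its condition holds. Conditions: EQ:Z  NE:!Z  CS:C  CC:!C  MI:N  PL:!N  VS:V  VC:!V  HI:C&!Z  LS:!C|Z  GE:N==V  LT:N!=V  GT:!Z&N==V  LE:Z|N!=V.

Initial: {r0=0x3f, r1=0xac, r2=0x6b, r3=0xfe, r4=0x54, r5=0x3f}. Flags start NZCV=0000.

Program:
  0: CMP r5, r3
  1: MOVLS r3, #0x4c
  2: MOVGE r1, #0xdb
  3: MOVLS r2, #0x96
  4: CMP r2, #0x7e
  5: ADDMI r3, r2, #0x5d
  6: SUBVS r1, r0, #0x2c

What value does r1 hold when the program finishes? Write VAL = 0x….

VAL = 0x13

0: ✓ CMP  NZCV=0000
1: ✓ MOVLS  r3←0x4c
2: ✓ MOVGE  r1←0xdb
3: ✓ MOVLS  r2←0x96
4: ✓ CMP  NZCV=0011
5: · ADDMI
6: ✓ SUBVS  r1←0x13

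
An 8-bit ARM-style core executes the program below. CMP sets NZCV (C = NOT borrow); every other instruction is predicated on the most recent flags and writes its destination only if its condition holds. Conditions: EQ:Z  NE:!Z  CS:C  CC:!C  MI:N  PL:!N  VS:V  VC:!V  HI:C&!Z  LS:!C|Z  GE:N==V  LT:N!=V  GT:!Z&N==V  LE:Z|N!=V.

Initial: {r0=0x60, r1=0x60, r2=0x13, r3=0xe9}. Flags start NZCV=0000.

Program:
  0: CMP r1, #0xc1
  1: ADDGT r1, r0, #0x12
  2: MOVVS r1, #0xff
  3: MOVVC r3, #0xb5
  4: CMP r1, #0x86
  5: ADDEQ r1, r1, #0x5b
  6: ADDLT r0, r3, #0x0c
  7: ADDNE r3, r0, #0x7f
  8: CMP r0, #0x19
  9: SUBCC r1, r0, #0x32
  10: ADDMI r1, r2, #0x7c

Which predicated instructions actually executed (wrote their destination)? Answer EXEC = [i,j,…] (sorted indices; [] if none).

EXEC = [1,2,7]

[0] flags=1001 → (cmp)
[1] flags=1001 GT?T → r1=0x72
[2] flags=1001 VS?T → r1=0xff
[3] flags=1001 VC?F → skip
[4] flags=0010 → (cmp)
[5] flags=0010 EQ?F → skip
[6] flags=0010 LT?F → skip
[7] flags=0010 NE?T → r3=0xdf
[8] flags=0010 → (cmp)
[9] flags=0010 CC?F → skip
[10] flags=0010 MI?F → skip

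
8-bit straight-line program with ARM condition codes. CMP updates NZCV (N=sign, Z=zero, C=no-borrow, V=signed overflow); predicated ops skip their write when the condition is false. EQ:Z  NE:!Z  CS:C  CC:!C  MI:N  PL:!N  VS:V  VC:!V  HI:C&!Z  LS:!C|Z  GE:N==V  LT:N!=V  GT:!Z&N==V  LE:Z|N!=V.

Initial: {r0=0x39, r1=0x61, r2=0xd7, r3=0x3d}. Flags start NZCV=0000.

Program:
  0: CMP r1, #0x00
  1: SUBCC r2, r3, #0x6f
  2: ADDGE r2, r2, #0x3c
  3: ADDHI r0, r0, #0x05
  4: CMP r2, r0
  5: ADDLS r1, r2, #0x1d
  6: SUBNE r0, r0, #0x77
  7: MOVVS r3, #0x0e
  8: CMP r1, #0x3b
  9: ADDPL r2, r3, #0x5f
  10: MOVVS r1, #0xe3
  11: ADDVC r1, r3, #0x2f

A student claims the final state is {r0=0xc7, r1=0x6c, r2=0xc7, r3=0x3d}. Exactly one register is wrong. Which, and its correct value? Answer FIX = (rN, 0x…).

FIX = (r2, 0x13)

0: ✓ CMP  NZCV=0010
1: · SUBCC
2: ✓ ADDGE  r2←0x13
3: ✓ ADDHI  r0←0x3e
4: ✓ CMP  NZCV=1000
5: ✓ ADDLS  r1←0x30
6: ✓ SUBNE  r0←0xc7
7: · MOVVS
8: ✓ CMP  NZCV=1000
9: · ADDPL
10: · MOVVS
11: ✓ ADDVC  r1←0x6c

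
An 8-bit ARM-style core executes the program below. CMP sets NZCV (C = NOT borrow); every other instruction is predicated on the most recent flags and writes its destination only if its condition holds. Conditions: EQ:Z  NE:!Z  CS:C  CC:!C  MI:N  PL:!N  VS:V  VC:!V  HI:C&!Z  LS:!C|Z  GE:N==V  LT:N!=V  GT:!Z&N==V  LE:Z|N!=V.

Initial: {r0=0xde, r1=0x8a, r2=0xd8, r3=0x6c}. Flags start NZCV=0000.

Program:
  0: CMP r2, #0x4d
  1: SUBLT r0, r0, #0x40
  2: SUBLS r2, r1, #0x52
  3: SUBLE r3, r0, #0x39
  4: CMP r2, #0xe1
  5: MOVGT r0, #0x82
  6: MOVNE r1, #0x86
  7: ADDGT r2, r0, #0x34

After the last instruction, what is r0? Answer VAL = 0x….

[0] flags=1010 → (cmp)
[1] flags=1010 LT?T → r0=0x9e
[2] flags=1010 LS?F → skip
[3] flags=1010 LE?T → r3=0x65
[4] flags=1000 → (cmp)
[5] flags=1000 GT?F → skip
[6] flags=1000 NE?T → r1=0x86
[7] flags=1000 GT?F → skip

VAL = 0x9e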